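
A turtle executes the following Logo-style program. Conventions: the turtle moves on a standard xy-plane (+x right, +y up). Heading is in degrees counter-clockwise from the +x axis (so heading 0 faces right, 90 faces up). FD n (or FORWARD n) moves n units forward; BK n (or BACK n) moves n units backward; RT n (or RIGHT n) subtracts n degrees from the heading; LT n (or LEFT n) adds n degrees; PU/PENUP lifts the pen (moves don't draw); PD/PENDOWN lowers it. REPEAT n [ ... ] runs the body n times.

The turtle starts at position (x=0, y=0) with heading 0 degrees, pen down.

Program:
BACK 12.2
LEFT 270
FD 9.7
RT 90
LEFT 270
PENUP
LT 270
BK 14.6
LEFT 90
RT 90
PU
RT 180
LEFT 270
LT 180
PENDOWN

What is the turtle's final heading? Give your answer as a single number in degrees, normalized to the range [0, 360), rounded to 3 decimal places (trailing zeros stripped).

Executing turtle program step by step:
Start: pos=(0,0), heading=0, pen down
BK 12.2: (0,0) -> (-12.2,0) [heading=0, draw]
LT 270: heading 0 -> 270
FD 9.7: (-12.2,0) -> (-12.2,-9.7) [heading=270, draw]
RT 90: heading 270 -> 180
LT 270: heading 180 -> 90
PU: pen up
LT 270: heading 90 -> 0
BK 14.6: (-12.2,-9.7) -> (-26.8,-9.7) [heading=0, move]
LT 90: heading 0 -> 90
RT 90: heading 90 -> 0
PU: pen up
RT 180: heading 0 -> 180
LT 270: heading 180 -> 90
LT 180: heading 90 -> 270
PD: pen down
Final: pos=(-26.8,-9.7), heading=270, 2 segment(s) drawn

Answer: 270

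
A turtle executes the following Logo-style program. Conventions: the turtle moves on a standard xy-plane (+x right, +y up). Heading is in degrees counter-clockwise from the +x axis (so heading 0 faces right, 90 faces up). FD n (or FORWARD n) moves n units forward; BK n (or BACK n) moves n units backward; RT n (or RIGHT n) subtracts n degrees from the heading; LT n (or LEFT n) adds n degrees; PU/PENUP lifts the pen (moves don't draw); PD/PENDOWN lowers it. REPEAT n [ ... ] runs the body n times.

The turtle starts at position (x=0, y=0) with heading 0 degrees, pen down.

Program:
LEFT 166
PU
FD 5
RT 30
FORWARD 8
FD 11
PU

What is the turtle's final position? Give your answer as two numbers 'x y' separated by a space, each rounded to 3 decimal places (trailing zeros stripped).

Executing turtle program step by step:
Start: pos=(0,0), heading=0, pen down
LT 166: heading 0 -> 166
PU: pen up
FD 5: (0,0) -> (-4.851,1.21) [heading=166, move]
RT 30: heading 166 -> 136
FD 8: (-4.851,1.21) -> (-10.606,6.767) [heading=136, move]
FD 11: (-10.606,6.767) -> (-18.519,14.408) [heading=136, move]
PU: pen up
Final: pos=(-18.519,14.408), heading=136, 0 segment(s) drawn

Answer: -18.519 14.408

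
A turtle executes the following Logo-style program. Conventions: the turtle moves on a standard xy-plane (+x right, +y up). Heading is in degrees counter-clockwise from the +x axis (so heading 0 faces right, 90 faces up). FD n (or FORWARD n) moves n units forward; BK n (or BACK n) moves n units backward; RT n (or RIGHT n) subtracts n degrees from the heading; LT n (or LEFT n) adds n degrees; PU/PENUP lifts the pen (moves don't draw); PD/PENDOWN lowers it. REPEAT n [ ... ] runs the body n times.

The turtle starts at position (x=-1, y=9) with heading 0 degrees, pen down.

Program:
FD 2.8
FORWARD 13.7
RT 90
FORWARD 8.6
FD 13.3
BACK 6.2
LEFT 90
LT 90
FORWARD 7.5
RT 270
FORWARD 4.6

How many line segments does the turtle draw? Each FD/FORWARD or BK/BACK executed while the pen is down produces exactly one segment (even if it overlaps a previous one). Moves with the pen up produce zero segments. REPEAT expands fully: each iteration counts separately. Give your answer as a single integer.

Answer: 7

Derivation:
Executing turtle program step by step:
Start: pos=(-1,9), heading=0, pen down
FD 2.8: (-1,9) -> (1.8,9) [heading=0, draw]
FD 13.7: (1.8,9) -> (15.5,9) [heading=0, draw]
RT 90: heading 0 -> 270
FD 8.6: (15.5,9) -> (15.5,0.4) [heading=270, draw]
FD 13.3: (15.5,0.4) -> (15.5,-12.9) [heading=270, draw]
BK 6.2: (15.5,-12.9) -> (15.5,-6.7) [heading=270, draw]
LT 90: heading 270 -> 0
LT 90: heading 0 -> 90
FD 7.5: (15.5,-6.7) -> (15.5,0.8) [heading=90, draw]
RT 270: heading 90 -> 180
FD 4.6: (15.5,0.8) -> (10.9,0.8) [heading=180, draw]
Final: pos=(10.9,0.8), heading=180, 7 segment(s) drawn
Segments drawn: 7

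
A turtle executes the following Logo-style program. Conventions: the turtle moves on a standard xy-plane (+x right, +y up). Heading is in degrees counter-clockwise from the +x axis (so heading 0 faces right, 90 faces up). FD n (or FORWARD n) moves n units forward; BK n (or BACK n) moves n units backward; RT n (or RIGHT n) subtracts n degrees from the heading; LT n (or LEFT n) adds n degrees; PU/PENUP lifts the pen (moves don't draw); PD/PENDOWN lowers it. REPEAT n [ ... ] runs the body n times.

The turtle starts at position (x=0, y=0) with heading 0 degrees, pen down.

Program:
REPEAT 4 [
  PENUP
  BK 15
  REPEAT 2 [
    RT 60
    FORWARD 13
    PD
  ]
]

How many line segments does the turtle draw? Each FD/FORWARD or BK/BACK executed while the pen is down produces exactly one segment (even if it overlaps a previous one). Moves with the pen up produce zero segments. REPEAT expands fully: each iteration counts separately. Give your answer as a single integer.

Executing turtle program step by step:
Start: pos=(0,0), heading=0, pen down
REPEAT 4 [
  -- iteration 1/4 --
  PU: pen up
  BK 15: (0,0) -> (-15,0) [heading=0, move]
  REPEAT 2 [
    -- iteration 1/2 --
    RT 60: heading 0 -> 300
    FD 13: (-15,0) -> (-8.5,-11.258) [heading=300, move]
    PD: pen down
    -- iteration 2/2 --
    RT 60: heading 300 -> 240
    FD 13: (-8.5,-11.258) -> (-15,-22.517) [heading=240, draw]
    PD: pen down
  ]
  -- iteration 2/4 --
  PU: pen up
  BK 15: (-15,-22.517) -> (-7.5,-9.526) [heading=240, move]
  REPEAT 2 [
    -- iteration 1/2 --
    RT 60: heading 240 -> 180
    FD 13: (-7.5,-9.526) -> (-20.5,-9.526) [heading=180, move]
    PD: pen down
    -- iteration 2/2 --
    RT 60: heading 180 -> 120
    FD 13: (-20.5,-9.526) -> (-27,1.732) [heading=120, draw]
    PD: pen down
  ]
  -- iteration 3/4 --
  PU: pen up
  BK 15: (-27,1.732) -> (-19.5,-11.258) [heading=120, move]
  REPEAT 2 [
    -- iteration 1/2 --
    RT 60: heading 120 -> 60
    FD 13: (-19.5,-11.258) -> (-13,0) [heading=60, move]
    PD: pen down
    -- iteration 2/2 --
    RT 60: heading 60 -> 0
    FD 13: (-13,0) -> (0,0) [heading=0, draw]
    PD: pen down
  ]
  -- iteration 4/4 --
  PU: pen up
  BK 15: (0,0) -> (-15,0) [heading=0, move]
  REPEAT 2 [
    -- iteration 1/2 --
    RT 60: heading 0 -> 300
    FD 13: (-15,0) -> (-8.5,-11.258) [heading=300, move]
    PD: pen down
    -- iteration 2/2 --
    RT 60: heading 300 -> 240
    FD 13: (-8.5,-11.258) -> (-15,-22.517) [heading=240, draw]
    PD: pen down
  ]
]
Final: pos=(-15,-22.517), heading=240, 4 segment(s) drawn
Segments drawn: 4

Answer: 4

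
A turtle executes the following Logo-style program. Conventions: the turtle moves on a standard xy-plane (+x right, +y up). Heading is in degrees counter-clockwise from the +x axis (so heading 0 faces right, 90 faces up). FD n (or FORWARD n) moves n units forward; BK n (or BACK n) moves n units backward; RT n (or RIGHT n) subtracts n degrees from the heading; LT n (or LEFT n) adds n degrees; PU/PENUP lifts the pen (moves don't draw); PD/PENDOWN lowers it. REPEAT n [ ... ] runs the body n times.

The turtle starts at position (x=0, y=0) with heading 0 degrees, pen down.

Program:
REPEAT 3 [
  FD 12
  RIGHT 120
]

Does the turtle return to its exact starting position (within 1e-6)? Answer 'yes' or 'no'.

Answer: yes

Derivation:
Executing turtle program step by step:
Start: pos=(0,0), heading=0, pen down
REPEAT 3 [
  -- iteration 1/3 --
  FD 12: (0,0) -> (12,0) [heading=0, draw]
  RT 120: heading 0 -> 240
  -- iteration 2/3 --
  FD 12: (12,0) -> (6,-10.392) [heading=240, draw]
  RT 120: heading 240 -> 120
  -- iteration 3/3 --
  FD 12: (6,-10.392) -> (0,0) [heading=120, draw]
  RT 120: heading 120 -> 0
]
Final: pos=(0,0), heading=0, 3 segment(s) drawn

Start position: (0, 0)
Final position: (0, 0)
Distance = 0; < 1e-6 -> CLOSED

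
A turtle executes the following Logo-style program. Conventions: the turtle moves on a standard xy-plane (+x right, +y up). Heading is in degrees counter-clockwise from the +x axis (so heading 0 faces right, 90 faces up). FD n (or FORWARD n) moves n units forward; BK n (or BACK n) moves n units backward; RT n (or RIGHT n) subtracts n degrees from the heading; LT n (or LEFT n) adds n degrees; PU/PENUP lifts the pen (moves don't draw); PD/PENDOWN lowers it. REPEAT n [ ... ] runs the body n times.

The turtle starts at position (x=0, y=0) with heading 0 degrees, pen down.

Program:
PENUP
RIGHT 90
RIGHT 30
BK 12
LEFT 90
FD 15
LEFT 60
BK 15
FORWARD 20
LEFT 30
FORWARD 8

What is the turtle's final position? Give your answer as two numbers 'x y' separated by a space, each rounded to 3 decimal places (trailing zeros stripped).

Answer: 27.321 12.321

Derivation:
Executing turtle program step by step:
Start: pos=(0,0), heading=0, pen down
PU: pen up
RT 90: heading 0 -> 270
RT 30: heading 270 -> 240
BK 12: (0,0) -> (6,10.392) [heading=240, move]
LT 90: heading 240 -> 330
FD 15: (6,10.392) -> (18.99,2.892) [heading=330, move]
LT 60: heading 330 -> 30
BK 15: (18.99,2.892) -> (6,-4.608) [heading=30, move]
FD 20: (6,-4.608) -> (23.321,5.392) [heading=30, move]
LT 30: heading 30 -> 60
FD 8: (23.321,5.392) -> (27.321,12.321) [heading=60, move]
Final: pos=(27.321,12.321), heading=60, 0 segment(s) drawn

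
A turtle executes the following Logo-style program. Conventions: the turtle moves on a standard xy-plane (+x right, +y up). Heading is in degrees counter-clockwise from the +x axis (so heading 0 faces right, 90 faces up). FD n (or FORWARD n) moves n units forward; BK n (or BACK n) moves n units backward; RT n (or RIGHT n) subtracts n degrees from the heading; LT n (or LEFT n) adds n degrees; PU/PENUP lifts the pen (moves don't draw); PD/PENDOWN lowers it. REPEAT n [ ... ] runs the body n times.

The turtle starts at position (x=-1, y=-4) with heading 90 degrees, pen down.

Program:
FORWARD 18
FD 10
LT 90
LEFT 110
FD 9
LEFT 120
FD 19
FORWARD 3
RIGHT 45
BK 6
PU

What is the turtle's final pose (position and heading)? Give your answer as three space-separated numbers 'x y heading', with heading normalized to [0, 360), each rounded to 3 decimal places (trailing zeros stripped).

Executing turtle program step by step:
Start: pos=(-1,-4), heading=90, pen down
FD 18: (-1,-4) -> (-1,14) [heading=90, draw]
FD 10: (-1,14) -> (-1,24) [heading=90, draw]
LT 90: heading 90 -> 180
LT 110: heading 180 -> 290
FD 9: (-1,24) -> (2.078,15.543) [heading=290, draw]
LT 120: heading 290 -> 50
FD 19: (2.078,15.543) -> (14.291,30.098) [heading=50, draw]
FD 3: (14.291,30.098) -> (16.22,32.396) [heading=50, draw]
RT 45: heading 50 -> 5
BK 6: (16.22,32.396) -> (10.242,31.873) [heading=5, draw]
PU: pen up
Final: pos=(10.242,31.873), heading=5, 6 segment(s) drawn

Answer: 10.242 31.873 5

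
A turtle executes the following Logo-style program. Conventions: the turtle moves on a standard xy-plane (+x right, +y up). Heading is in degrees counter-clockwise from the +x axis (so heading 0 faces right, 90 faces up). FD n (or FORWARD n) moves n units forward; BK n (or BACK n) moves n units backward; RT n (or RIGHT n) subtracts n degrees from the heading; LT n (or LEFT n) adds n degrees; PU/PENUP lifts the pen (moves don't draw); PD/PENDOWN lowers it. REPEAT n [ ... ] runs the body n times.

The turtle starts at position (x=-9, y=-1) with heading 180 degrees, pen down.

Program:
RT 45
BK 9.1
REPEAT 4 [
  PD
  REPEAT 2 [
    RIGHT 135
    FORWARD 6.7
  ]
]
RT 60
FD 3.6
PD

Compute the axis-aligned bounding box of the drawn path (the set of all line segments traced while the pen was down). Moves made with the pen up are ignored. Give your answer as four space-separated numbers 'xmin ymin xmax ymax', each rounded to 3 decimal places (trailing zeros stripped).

Answer: -9 -12.172 4.135 -1

Derivation:
Executing turtle program step by step:
Start: pos=(-9,-1), heading=180, pen down
RT 45: heading 180 -> 135
BK 9.1: (-9,-1) -> (-2.565,-7.435) [heading=135, draw]
REPEAT 4 [
  -- iteration 1/4 --
  PD: pen down
  REPEAT 2 [
    -- iteration 1/2 --
    RT 135: heading 135 -> 0
    FD 6.7: (-2.565,-7.435) -> (4.135,-7.435) [heading=0, draw]
    -- iteration 2/2 --
    RT 135: heading 0 -> 225
    FD 6.7: (4.135,-7.435) -> (-0.603,-12.172) [heading=225, draw]
  ]
  -- iteration 2/4 --
  PD: pen down
  REPEAT 2 [
    -- iteration 1/2 --
    RT 135: heading 225 -> 90
    FD 6.7: (-0.603,-12.172) -> (-0.603,-5.472) [heading=90, draw]
    -- iteration 2/2 --
    RT 135: heading 90 -> 315
    FD 6.7: (-0.603,-5.472) -> (4.135,-10.21) [heading=315, draw]
  ]
  -- iteration 3/4 --
  PD: pen down
  REPEAT 2 [
    -- iteration 1/2 --
    RT 135: heading 315 -> 180
    FD 6.7: (4.135,-10.21) -> (-2.565,-10.21) [heading=180, draw]
    -- iteration 2/2 --
    RT 135: heading 180 -> 45
    FD 6.7: (-2.565,-10.21) -> (2.172,-5.472) [heading=45, draw]
  ]
  -- iteration 4/4 --
  PD: pen down
  REPEAT 2 [
    -- iteration 1/2 --
    RT 135: heading 45 -> 270
    FD 6.7: (2.172,-5.472) -> (2.172,-12.172) [heading=270, draw]
    -- iteration 2/2 --
    RT 135: heading 270 -> 135
    FD 6.7: (2.172,-12.172) -> (-2.565,-7.435) [heading=135, draw]
  ]
]
RT 60: heading 135 -> 75
FD 3.6: (-2.565,-7.435) -> (-1.634,-3.957) [heading=75, draw]
PD: pen down
Final: pos=(-1.634,-3.957), heading=75, 10 segment(s) drawn

Segment endpoints: x in {-9, -2.565, -2.565, -2.565, -1.634, -0.603, -0.603, 2.172, 2.172, 4.135, 4.135}, y in {-12.172, -12.172, -10.21, -10.21, -7.435, -7.435, -5.472, -5.472, -3.957, -1}
xmin=-9, ymin=-12.172, xmax=4.135, ymax=-1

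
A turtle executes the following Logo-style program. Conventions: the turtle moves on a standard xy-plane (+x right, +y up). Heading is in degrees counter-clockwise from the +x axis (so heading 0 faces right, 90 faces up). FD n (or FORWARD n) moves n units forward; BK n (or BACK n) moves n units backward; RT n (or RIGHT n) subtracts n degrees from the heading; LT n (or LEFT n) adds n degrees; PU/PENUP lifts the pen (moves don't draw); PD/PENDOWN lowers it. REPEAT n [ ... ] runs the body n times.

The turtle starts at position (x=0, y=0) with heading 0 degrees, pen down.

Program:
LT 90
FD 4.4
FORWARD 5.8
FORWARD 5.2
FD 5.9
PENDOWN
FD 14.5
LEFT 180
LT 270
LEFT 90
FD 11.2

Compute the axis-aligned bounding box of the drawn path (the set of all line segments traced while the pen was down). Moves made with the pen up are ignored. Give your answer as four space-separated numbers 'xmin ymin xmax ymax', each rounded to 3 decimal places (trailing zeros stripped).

Executing turtle program step by step:
Start: pos=(0,0), heading=0, pen down
LT 90: heading 0 -> 90
FD 4.4: (0,0) -> (0,4.4) [heading=90, draw]
FD 5.8: (0,4.4) -> (0,10.2) [heading=90, draw]
FD 5.2: (0,10.2) -> (0,15.4) [heading=90, draw]
FD 5.9: (0,15.4) -> (0,21.3) [heading=90, draw]
PD: pen down
FD 14.5: (0,21.3) -> (0,35.8) [heading=90, draw]
LT 180: heading 90 -> 270
LT 270: heading 270 -> 180
LT 90: heading 180 -> 270
FD 11.2: (0,35.8) -> (0,24.6) [heading=270, draw]
Final: pos=(0,24.6), heading=270, 6 segment(s) drawn

Segment endpoints: x in {0, 0, 0, 0, 0, 0, 0}, y in {0, 4.4, 10.2, 15.4, 21.3, 24.6, 35.8}
xmin=0, ymin=0, xmax=0, ymax=35.8

Answer: 0 0 0 35.8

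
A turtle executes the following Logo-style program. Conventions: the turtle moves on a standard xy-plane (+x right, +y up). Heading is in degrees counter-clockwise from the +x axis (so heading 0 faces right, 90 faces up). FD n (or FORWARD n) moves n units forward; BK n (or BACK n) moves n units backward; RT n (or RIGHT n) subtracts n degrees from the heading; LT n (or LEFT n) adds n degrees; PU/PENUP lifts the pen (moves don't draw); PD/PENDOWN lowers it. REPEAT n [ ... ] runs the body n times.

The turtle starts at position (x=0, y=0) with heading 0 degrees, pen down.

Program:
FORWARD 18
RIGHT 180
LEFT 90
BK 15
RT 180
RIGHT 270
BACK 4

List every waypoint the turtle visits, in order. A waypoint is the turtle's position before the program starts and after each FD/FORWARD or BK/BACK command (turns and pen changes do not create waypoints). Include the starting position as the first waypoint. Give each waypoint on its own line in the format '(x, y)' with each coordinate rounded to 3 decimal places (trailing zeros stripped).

Executing turtle program step by step:
Start: pos=(0,0), heading=0, pen down
FD 18: (0,0) -> (18,0) [heading=0, draw]
RT 180: heading 0 -> 180
LT 90: heading 180 -> 270
BK 15: (18,0) -> (18,15) [heading=270, draw]
RT 180: heading 270 -> 90
RT 270: heading 90 -> 180
BK 4: (18,15) -> (22,15) [heading=180, draw]
Final: pos=(22,15), heading=180, 3 segment(s) drawn
Waypoints (4 total):
(0, 0)
(18, 0)
(18, 15)
(22, 15)

Answer: (0, 0)
(18, 0)
(18, 15)
(22, 15)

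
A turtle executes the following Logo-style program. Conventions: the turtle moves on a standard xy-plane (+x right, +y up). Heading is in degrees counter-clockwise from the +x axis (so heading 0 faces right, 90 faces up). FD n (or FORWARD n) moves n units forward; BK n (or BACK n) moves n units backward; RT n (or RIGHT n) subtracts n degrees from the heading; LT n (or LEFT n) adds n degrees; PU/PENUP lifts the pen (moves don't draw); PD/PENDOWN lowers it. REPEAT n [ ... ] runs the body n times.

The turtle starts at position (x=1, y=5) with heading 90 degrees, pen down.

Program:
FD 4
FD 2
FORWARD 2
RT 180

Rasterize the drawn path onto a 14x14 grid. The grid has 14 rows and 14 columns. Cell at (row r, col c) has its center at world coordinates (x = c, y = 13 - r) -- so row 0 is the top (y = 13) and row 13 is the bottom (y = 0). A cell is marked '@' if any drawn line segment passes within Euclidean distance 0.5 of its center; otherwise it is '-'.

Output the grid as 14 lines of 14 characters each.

Answer: -@------------
-@------------
-@------------
-@------------
-@------------
-@------------
-@------------
-@------------
-@------------
--------------
--------------
--------------
--------------
--------------

Derivation:
Segment 0: (1,5) -> (1,9)
Segment 1: (1,9) -> (1,11)
Segment 2: (1,11) -> (1,13)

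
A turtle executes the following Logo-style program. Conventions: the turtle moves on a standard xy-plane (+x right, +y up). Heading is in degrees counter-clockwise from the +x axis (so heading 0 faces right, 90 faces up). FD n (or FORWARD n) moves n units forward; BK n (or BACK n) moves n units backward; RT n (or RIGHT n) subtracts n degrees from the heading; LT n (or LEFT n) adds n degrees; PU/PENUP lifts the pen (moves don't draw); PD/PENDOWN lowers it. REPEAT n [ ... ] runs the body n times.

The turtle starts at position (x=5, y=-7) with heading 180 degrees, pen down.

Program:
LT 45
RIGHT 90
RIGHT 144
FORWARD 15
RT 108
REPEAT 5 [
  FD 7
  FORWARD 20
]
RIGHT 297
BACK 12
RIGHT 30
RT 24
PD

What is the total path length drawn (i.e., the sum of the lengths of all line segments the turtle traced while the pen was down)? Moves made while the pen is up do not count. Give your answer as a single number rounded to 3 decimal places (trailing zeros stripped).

Executing turtle program step by step:
Start: pos=(5,-7), heading=180, pen down
LT 45: heading 180 -> 225
RT 90: heading 225 -> 135
RT 144: heading 135 -> 351
FD 15: (5,-7) -> (19.815,-9.347) [heading=351, draw]
RT 108: heading 351 -> 243
REPEAT 5 [
  -- iteration 1/5 --
  FD 7: (19.815,-9.347) -> (16.637,-15.584) [heading=243, draw]
  FD 20: (16.637,-15.584) -> (7.558,-33.404) [heading=243, draw]
  -- iteration 2/5 --
  FD 7: (7.558,-33.404) -> (4.38,-39.641) [heading=243, draw]
  FD 20: (4.38,-39.641) -> (-4.7,-57.461) [heading=243, draw]
  -- iteration 3/5 --
  FD 7: (-4.7,-57.461) -> (-7.878,-63.698) [heading=243, draw]
  FD 20: (-7.878,-63.698) -> (-16.958,-81.518) [heading=243, draw]
  -- iteration 4/5 --
  FD 7: (-16.958,-81.518) -> (-20.136,-87.755) [heading=243, draw]
  FD 20: (-20.136,-87.755) -> (-29.216,-105.575) [heading=243, draw]
  -- iteration 5/5 --
  FD 7: (-29.216,-105.575) -> (-32.394,-111.812) [heading=243, draw]
  FD 20: (-32.394,-111.812) -> (-41.473,-129.632) [heading=243, draw]
]
RT 297: heading 243 -> 306
BK 12: (-41.473,-129.632) -> (-48.527,-119.924) [heading=306, draw]
RT 30: heading 306 -> 276
RT 24: heading 276 -> 252
PD: pen down
Final: pos=(-48.527,-119.924), heading=252, 12 segment(s) drawn

Segment lengths:
  seg 1: (5,-7) -> (19.815,-9.347), length = 15
  seg 2: (19.815,-9.347) -> (16.637,-15.584), length = 7
  seg 3: (16.637,-15.584) -> (7.558,-33.404), length = 20
  seg 4: (7.558,-33.404) -> (4.38,-39.641), length = 7
  seg 5: (4.38,-39.641) -> (-4.7,-57.461), length = 20
  seg 6: (-4.7,-57.461) -> (-7.878,-63.698), length = 7
  seg 7: (-7.878,-63.698) -> (-16.958,-81.518), length = 20
  seg 8: (-16.958,-81.518) -> (-20.136,-87.755), length = 7
  seg 9: (-20.136,-87.755) -> (-29.216,-105.575), length = 20
  seg 10: (-29.216,-105.575) -> (-32.394,-111.812), length = 7
  seg 11: (-32.394,-111.812) -> (-41.473,-129.632), length = 20
  seg 12: (-41.473,-129.632) -> (-48.527,-119.924), length = 12
Total = 162

Answer: 162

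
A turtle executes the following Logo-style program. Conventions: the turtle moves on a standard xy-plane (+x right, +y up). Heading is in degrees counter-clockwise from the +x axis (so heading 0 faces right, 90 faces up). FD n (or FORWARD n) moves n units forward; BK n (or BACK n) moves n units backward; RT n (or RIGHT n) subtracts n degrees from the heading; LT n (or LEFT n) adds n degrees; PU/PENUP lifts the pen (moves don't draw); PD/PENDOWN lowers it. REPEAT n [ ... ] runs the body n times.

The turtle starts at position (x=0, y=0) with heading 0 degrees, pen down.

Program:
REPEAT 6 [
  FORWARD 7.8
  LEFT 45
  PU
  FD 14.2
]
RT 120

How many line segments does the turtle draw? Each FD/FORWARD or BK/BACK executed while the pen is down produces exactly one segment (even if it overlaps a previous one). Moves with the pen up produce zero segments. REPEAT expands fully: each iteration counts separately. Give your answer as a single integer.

Executing turtle program step by step:
Start: pos=(0,0), heading=0, pen down
REPEAT 6 [
  -- iteration 1/6 --
  FD 7.8: (0,0) -> (7.8,0) [heading=0, draw]
  LT 45: heading 0 -> 45
  PU: pen up
  FD 14.2: (7.8,0) -> (17.841,10.041) [heading=45, move]
  -- iteration 2/6 --
  FD 7.8: (17.841,10.041) -> (23.356,15.556) [heading=45, move]
  LT 45: heading 45 -> 90
  PU: pen up
  FD 14.2: (23.356,15.556) -> (23.356,29.756) [heading=90, move]
  -- iteration 3/6 --
  FD 7.8: (23.356,29.756) -> (23.356,37.556) [heading=90, move]
  LT 45: heading 90 -> 135
  PU: pen up
  FD 14.2: (23.356,37.556) -> (13.315,47.597) [heading=135, move]
  -- iteration 4/6 --
  FD 7.8: (13.315,47.597) -> (7.8,53.113) [heading=135, move]
  LT 45: heading 135 -> 180
  PU: pen up
  FD 14.2: (7.8,53.113) -> (-6.4,53.113) [heading=180, move]
  -- iteration 5/6 --
  FD 7.8: (-6.4,53.113) -> (-14.2,53.113) [heading=180, move]
  LT 45: heading 180 -> 225
  PU: pen up
  FD 14.2: (-14.2,53.113) -> (-24.241,43.072) [heading=225, move]
  -- iteration 6/6 --
  FD 7.8: (-24.241,43.072) -> (-29.756,37.556) [heading=225, move]
  LT 45: heading 225 -> 270
  PU: pen up
  FD 14.2: (-29.756,37.556) -> (-29.756,23.356) [heading=270, move]
]
RT 120: heading 270 -> 150
Final: pos=(-29.756,23.356), heading=150, 1 segment(s) drawn
Segments drawn: 1

Answer: 1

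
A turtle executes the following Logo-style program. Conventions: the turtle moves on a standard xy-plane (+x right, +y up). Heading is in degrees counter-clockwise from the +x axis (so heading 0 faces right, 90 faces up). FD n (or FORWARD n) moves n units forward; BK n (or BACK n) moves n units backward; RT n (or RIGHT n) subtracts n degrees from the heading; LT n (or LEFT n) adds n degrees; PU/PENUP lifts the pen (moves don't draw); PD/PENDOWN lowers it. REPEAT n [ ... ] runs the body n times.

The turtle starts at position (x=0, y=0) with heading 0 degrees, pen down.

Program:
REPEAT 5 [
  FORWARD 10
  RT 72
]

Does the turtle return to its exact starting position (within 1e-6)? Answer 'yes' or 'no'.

Executing turtle program step by step:
Start: pos=(0,0), heading=0, pen down
REPEAT 5 [
  -- iteration 1/5 --
  FD 10: (0,0) -> (10,0) [heading=0, draw]
  RT 72: heading 0 -> 288
  -- iteration 2/5 --
  FD 10: (10,0) -> (13.09,-9.511) [heading=288, draw]
  RT 72: heading 288 -> 216
  -- iteration 3/5 --
  FD 10: (13.09,-9.511) -> (5,-15.388) [heading=216, draw]
  RT 72: heading 216 -> 144
  -- iteration 4/5 --
  FD 10: (5,-15.388) -> (-3.09,-9.511) [heading=144, draw]
  RT 72: heading 144 -> 72
  -- iteration 5/5 --
  FD 10: (-3.09,-9.511) -> (0,0) [heading=72, draw]
  RT 72: heading 72 -> 0
]
Final: pos=(0,0), heading=0, 5 segment(s) drawn

Start position: (0, 0)
Final position: (0, 0)
Distance = 0; < 1e-6 -> CLOSED

Answer: yes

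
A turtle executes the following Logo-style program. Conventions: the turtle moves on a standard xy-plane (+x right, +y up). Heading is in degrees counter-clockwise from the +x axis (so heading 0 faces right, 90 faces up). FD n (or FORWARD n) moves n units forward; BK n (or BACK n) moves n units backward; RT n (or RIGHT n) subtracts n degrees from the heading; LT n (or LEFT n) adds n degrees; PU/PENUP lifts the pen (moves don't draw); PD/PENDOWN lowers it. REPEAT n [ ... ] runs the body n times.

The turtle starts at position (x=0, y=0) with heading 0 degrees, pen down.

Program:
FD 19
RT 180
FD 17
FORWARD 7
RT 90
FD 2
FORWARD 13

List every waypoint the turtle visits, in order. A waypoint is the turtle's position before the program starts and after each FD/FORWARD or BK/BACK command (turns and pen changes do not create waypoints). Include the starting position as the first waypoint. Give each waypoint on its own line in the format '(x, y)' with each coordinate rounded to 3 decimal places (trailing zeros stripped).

Executing turtle program step by step:
Start: pos=(0,0), heading=0, pen down
FD 19: (0,0) -> (19,0) [heading=0, draw]
RT 180: heading 0 -> 180
FD 17: (19,0) -> (2,0) [heading=180, draw]
FD 7: (2,0) -> (-5,0) [heading=180, draw]
RT 90: heading 180 -> 90
FD 2: (-5,0) -> (-5,2) [heading=90, draw]
FD 13: (-5,2) -> (-5,15) [heading=90, draw]
Final: pos=(-5,15), heading=90, 5 segment(s) drawn
Waypoints (6 total):
(0, 0)
(19, 0)
(2, 0)
(-5, 0)
(-5, 2)
(-5, 15)

Answer: (0, 0)
(19, 0)
(2, 0)
(-5, 0)
(-5, 2)
(-5, 15)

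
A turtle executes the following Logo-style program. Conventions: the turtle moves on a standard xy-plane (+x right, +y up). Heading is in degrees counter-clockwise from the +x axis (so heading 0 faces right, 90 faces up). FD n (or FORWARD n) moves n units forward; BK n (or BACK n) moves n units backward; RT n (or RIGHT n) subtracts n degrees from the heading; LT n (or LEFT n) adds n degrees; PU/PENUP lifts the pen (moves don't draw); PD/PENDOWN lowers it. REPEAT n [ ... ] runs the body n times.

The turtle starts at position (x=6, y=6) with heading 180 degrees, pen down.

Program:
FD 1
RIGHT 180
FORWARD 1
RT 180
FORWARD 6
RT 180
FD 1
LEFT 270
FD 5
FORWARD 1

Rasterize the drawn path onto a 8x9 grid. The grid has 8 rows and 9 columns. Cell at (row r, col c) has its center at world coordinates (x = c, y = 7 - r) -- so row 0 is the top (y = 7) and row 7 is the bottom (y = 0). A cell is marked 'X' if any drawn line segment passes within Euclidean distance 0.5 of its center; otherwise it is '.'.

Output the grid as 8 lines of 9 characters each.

Answer: .........
XXXXXXX..
.X.......
.X.......
.X.......
.X.......
.X.......
.X.......

Derivation:
Segment 0: (6,6) -> (5,6)
Segment 1: (5,6) -> (6,6)
Segment 2: (6,6) -> (0,6)
Segment 3: (0,6) -> (1,6)
Segment 4: (1,6) -> (1,1)
Segment 5: (1,1) -> (1,-0)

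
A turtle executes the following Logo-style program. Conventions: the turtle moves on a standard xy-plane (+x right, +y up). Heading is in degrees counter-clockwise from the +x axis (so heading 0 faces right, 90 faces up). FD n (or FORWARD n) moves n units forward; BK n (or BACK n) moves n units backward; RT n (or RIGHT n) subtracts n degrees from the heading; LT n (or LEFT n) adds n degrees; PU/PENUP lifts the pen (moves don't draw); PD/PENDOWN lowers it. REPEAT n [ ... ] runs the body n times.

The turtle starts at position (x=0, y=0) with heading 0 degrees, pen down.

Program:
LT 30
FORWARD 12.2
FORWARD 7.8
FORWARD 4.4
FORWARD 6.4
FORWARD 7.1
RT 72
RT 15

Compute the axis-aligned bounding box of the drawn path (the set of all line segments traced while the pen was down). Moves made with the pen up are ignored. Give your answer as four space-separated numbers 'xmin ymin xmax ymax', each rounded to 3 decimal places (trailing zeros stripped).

Answer: 0 0 32.822 18.95

Derivation:
Executing turtle program step by step:
Start: pos=(0,0), heading=0, pen down
LT 30: heading 0 -> 30
FD 12.2: (0,0) -> (10.566,6.1) [heading=30, draw]
FD 7.8: (10.566,6.1) -> (17.321,10) [heading=30, draw]
FD 4.4: (17.321,10) -> (21.131,12.2) [heading=30, draw]
FD 6.4: (21.131,12.2) -> (26.674,15.4) [heading=30, draw]
FD 7.1: (26.674,15.4) -> (32.822,18.95) [heading=30, draw]
RT 72: heading 30 -> 318
RT 15: heading 318 -> 303
Final: pos=(32.822,18.95), heading=303, 5 segment(s) drawn

Segment endpoints: x in {0, 10.566, 17.321, 21.131, 26.674, 32.822}, y in {0, 6.1, 10, 12.2, 15.4, 18.95}
xmin=0, ymin=0, xmax=32.822, ymax=18.95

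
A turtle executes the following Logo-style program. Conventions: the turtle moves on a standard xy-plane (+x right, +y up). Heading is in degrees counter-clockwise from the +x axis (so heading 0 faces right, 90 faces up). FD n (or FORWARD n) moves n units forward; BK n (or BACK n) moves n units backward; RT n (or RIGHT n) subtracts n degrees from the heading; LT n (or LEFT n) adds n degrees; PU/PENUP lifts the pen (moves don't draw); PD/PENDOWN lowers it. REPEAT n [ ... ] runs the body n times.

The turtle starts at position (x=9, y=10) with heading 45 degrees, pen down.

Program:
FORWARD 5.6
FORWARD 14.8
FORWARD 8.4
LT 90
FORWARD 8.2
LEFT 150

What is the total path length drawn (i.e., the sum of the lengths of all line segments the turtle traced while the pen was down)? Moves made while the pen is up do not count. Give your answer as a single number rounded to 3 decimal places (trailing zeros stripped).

Answer: 37

Derivation:
Executing turtle program step by step:
Start: pos=(9,10), heading=45, pen down
FD 5.6: (9,10) -> (12.96,13.96) [heading=45, draw]
FD 14.8: (12.96,13.96) -> (23.425,24.425) [heading=45, draw]
FD 8.4: (23.425,24.425) -> (29.365,30.365) [heading=45, draw]
LT 90: heading 45 -> 135
FD 8.2: (29.365,30.365) -> (23.566,36.163) [heading=135, draw]
LT 150: heading 135 -> 285
Final: pos=(23.566,36.163), heading=285, 4 segment(s) drawn

Segment lengths:
  seg 1: (9,10) -> (12.96,13.96), length = 5.6
  seg 2: (12.96,13.96) -> (23.425,24.425), length = 14.8
  seg 3: (23.425,24.425) -> (29.365,30.365), length = 8.4
  seg 4: (29.365,30.365) -> (23.566,36.163), length = 8.2
Total = 37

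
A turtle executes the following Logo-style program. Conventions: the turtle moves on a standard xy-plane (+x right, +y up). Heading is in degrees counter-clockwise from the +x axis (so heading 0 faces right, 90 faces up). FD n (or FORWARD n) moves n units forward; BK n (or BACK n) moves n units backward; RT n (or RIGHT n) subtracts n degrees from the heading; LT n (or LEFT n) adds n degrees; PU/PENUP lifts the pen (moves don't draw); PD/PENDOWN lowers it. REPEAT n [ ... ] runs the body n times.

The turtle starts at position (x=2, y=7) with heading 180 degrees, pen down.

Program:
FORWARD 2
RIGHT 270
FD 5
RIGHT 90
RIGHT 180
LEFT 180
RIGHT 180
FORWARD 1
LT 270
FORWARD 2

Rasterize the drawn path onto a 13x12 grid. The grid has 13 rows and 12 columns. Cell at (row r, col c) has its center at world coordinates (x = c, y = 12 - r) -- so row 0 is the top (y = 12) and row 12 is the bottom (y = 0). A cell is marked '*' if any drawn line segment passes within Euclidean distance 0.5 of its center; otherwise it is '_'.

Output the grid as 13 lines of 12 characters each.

Answer: ____________
____________
____________
____________
____________
***_________
*___________
*___________
*___________
*___________
**__________
_*__________
_*__________

Derivation:
Segment 0: (2,7) -> (0,7)
Segment 1: (0,7) -> (0,2)
Segment 2: (0,2) -> (1,2)
Segment 3: (1,2) -> (1,0)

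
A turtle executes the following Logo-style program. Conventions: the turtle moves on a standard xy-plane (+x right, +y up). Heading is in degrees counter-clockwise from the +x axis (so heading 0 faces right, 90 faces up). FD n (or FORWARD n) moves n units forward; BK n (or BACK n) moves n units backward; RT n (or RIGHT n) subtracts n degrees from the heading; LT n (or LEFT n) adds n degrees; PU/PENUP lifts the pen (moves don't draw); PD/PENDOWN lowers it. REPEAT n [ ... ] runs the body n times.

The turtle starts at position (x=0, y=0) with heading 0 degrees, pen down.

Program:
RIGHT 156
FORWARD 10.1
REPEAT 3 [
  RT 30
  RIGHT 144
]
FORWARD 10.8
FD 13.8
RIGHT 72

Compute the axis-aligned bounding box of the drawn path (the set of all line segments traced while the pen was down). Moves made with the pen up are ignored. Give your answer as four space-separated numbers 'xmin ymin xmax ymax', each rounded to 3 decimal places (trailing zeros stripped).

Executing turtle program step by step:
Start: pos=(0,0), heading=0, pen down
RT 156: heading 0 -> 204
FD 10.1: (0,0) -> (-9.227,-4.108) [heading=204, draw]
REPEAT 3 [
  -- iteration 1/3 --
  RT 30: heading 204 -> 174
  RT 144: heading 174 -> 30
  -- iteration 2/3 --
  RT 30: heading 30 -> 0
  RT 144: heading 0 -> 216
  -- iteration 3/3 --
  RT 30: heading 216 -> 186
  RT 144: heading 186 -> 42
]
FD 10.8: (-9.227,-4.108) -> (-1.201,3.119) [heading=42, draw]
FD 13.8: (-1.201,3.119) -> (9.055,12.353) [heading=42, draw]
RT 72: heading 42 -> 330
Final: pos=(9.055,12.353), heading=330, 3 segment(s) drawn

Segment endpoints: x in {-9.227, -1.201, 0, 9.055}, y in {-4.108, 0, 3.119, 12.353}
xmin=-9.227, ymin=-4.108, xmax=9.055, ymax=12.353

Answer: -9.227 -4.108 9.055 12.353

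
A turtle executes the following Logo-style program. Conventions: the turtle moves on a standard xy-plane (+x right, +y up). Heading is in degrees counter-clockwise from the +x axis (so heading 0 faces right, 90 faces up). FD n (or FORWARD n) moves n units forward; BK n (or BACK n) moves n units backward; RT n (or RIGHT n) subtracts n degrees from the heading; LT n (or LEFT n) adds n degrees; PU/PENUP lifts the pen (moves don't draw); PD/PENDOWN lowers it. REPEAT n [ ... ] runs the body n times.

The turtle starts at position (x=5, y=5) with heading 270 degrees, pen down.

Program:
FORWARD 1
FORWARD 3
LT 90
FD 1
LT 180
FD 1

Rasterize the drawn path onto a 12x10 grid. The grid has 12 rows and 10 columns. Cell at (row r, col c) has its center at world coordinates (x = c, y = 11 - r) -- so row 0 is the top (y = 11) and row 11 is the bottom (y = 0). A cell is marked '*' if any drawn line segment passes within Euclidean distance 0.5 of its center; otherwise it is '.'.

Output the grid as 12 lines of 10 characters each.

Segment 0: (5,5) -> (5,4)
Segment 1: (5,4) -> (5,1)
Segment 2: (5,1) -> (6,1)
Segment 3: (6,1) -> (5,1)

Answer: ..........
..........
..........
..........
..........
..........
.....*....
.....*....
.....*....
.....*....
.....**...
..........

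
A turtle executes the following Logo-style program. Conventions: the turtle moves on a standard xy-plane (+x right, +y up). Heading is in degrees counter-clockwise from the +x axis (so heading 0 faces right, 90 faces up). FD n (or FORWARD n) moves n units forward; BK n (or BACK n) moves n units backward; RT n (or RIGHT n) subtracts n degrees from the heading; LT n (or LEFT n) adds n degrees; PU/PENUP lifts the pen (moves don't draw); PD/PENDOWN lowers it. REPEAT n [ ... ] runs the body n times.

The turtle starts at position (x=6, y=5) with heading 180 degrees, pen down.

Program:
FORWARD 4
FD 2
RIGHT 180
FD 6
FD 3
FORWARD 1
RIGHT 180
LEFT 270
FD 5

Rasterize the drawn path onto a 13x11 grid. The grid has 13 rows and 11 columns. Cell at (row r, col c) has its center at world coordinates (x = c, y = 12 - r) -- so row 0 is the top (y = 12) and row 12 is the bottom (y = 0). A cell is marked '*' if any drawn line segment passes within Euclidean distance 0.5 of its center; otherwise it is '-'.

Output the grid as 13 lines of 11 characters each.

Answer: -----------
-----------
----------*
----------*
----------*
----------*
----------*
***********
-----------
-----------
-----------
-----------
-----------

Derivation:
Segment 0: (6,5) -> (2,5)
Segment 1: (2,5) -> (0,5)
Segment 2: (0,5) -> (6,5)
Segment 3: (6,5) -> (9,5)
Segment 4: (9,5) -> (10,5)
Segment 5: (10,5) -> (10,10)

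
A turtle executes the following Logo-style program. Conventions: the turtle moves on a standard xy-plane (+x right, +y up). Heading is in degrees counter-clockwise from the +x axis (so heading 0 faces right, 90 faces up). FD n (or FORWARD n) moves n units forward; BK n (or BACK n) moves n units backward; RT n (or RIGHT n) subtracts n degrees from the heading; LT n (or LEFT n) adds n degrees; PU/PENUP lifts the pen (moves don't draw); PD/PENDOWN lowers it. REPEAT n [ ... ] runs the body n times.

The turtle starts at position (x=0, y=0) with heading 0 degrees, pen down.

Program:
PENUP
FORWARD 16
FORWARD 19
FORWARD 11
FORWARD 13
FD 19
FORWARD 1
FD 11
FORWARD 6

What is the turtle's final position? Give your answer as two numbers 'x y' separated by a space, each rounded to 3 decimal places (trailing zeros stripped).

Answer: 96 0

Derivation:
Executing turtle program step by step:
Start: pos=(0,0), heading=0, pen down
PU: pen up
FD 16: (0,0) -> (16,0) [heading=0, move]
FD 19: (16,0) -> (35,0) [heading=0, move]
FD 11: (35,0) -> (46,0) [heading=0, move]
FD 13: (46,0) -> (59,0) [heading=0, move]
FD 19: (59,0) -> (78,0) [heading=0, move]
FD 1: (78,0) -> (79,0) [heading=0, move]
FD 11: (79,0) -> (90,0) [heading=0, move]
FD 6: (90,0) -> (96,0) [heading=0, move]
Final: pos=(96,0), heading=0, 0 segment(s) drawn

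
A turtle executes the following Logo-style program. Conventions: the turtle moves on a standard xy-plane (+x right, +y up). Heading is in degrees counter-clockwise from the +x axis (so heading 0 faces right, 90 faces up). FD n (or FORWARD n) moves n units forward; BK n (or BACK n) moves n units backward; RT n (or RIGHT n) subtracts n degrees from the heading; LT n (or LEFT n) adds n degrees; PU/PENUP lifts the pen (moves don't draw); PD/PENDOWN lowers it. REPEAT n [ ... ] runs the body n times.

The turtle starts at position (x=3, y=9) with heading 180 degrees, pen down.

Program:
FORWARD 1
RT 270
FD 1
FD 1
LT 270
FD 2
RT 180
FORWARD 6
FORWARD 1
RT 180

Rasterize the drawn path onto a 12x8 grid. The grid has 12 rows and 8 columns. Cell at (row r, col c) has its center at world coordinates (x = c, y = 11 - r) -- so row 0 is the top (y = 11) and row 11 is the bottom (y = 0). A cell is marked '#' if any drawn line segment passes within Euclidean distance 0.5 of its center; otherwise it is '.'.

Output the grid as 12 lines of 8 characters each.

Segment 0: (3,9) -> (2,9)
Segment 1: (2,9) -> (2,8)
Segment 2: (2,8) -> (2,7)
Segment 3: (2,7) -> (0,7)
Segment 4: (0,7) -> (6,7)
Segment 5: (6,7) -> (7,7)

Answer: ........
........
..##....
..#.....
########
........
........
........
........
........
........
........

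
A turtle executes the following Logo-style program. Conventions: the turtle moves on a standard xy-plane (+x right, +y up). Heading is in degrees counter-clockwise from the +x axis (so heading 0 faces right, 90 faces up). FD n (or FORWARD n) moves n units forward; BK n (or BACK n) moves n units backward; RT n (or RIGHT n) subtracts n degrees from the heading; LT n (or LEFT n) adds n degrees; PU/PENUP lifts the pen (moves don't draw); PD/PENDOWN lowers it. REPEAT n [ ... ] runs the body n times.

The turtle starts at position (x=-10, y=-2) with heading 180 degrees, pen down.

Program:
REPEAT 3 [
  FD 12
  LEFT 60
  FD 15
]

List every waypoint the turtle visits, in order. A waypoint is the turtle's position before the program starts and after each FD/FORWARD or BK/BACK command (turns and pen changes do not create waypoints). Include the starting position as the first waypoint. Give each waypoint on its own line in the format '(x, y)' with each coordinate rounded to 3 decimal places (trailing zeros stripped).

Answer: (-10, -2)
(-22, -2)
(-29.5, -14.99)
(-35.5, -25.383)
(-28, -38.373)
(-22, -48.765)
(-7, -48.765)

Derivation:
Executing turtle program step by step:
Start: pos=(-10,-2), heading=180, pen down
REPEAT 3 [
  -- iteration 1/3 --
  FD 12: (-10,-2) -> (-22,-2) [heading=180, draw]
  LT 60: heading 180 -> 240
  FD 15: (-22,-2) -> (-29.5,-14.99) [heading=240, draw]
  -- iteration 2/3 --
  FD 12: (-29.5,-14.99) -> (-35.5,-25.383) [heading=240, draw]
  LT 60: heading 240 -> 300
  FD 15: (-35.5,-25.383) -> (-28,-38.373) [heading=300, draw]
  -- iteration 3/3 --
  FD 12: (-28,-38.373) -> (-22,-48.765) [heading=300, draw]
  LT 60: heading 300 -> 0
  FD 15: (-22,-48.765) -> (-7,-48.765) [heading=0, draw]
]
Final: pos=(-7,-48.765), heading=0, 6 segment(s) drawn
Waypoints (7 total):
(-10, -2)
(-22, -2)
(-29.5, -14.99)
(-35.5, -25.383)
(-28, -38.373)
(-22, -48.765)
(-7, -48.765)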